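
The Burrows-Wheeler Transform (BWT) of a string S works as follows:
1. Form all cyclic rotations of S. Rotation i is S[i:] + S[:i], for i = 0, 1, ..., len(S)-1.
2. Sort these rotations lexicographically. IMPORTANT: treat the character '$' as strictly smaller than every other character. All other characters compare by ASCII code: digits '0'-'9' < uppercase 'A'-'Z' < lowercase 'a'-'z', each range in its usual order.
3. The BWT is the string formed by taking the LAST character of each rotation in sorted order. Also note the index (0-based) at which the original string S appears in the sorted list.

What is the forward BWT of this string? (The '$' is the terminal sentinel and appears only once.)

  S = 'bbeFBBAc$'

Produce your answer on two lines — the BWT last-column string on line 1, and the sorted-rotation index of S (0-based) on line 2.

All 9 rotations (rotation i = S[i:]+S[:i]):
  rot[0] = bbeFBBAc$
  rot[1] = beFBBAc$b
  rot[2] = eFBBAc$bb
  rot[3] = FBBAc$bbe
  rot[4] = BBAc$bbeF
  rot[5] = BAc$bbeFB
  rot[6] = Ac$bbeFBB
  rot[7] = c$bbeFBBA
  rot[8] = $bbeFBBAc
Sorted (with $ < everything):
  sorted[0] = $bbeFBBAc  (last char: 'c')
  sorted[1] = Ac$bbeFBB  (last char: 'B')
  sorted[2] = BAc$bbeFB  (last char: 'B')
  sorted[3] = BBAc$bbeF  (last char: 'F')
  sorted[4] = FBBAc$bbe  (last char: 'e')
  sorted[5] = bbeFBBAc$  (last char: '$')
  sorted[6] = beFBBAc$b  (last char: 'b')
  sorted[7] = c$bbeFBBA  (last char: 'A')
  sorted[8] = eFBBAc$bb  (last char: 'b')
Last column: cBBFe$bAb
Original string S is at sorted index 5

Answer: cBBFe$bAb
5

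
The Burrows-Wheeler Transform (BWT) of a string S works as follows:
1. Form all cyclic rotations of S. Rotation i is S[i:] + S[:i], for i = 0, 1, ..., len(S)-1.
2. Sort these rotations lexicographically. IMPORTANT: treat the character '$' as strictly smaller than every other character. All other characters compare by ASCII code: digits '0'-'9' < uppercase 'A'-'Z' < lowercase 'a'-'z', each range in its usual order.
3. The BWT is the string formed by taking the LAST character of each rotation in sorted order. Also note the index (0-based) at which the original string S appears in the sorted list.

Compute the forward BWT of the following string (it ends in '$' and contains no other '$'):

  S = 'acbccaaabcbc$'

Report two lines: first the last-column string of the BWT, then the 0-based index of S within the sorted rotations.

Answer: ccaa$cacbcbab
4

Derivation:
All 13 rotations (rotation i = S[i:]+S[:i]):
  rot[0] = acbccaaabcbc$
  rot[1] = cbccaaabcbc$a
  rot[2] = bccaaabcbc$ac
  rot[3] = ccaaabcbc$acb
  rot[4] = caaabcbc$acbc
  rot[5] = aaabcbc$acbcc
  rot[6] = aabcbc$acbcca
  rot[7] = abcbc$acbccaa
  rot[8] = bcbc$acbccaaa
  rot[9] = cbc$acbccaaab
  rot[10] = bc$acbccaaabc
  rot[11] = c$acbccaaabcb
  rot[12] = $acbccaaabcbc
Sorted (with $ < everything):
  sorted[0] = $acbccaaabcbc  (last char: 'c')
  sorted[1] = aaabcbc$acbcc  (last char: 'c')
  sorted[2] = aabcbc$acbcca  (last char: 'a')
  sorted[3] = abcbc$acbccaa  (last char: 'a')
  sorted[4] = acbccaaabcbc$  (last char: '$')
  sorted[5] = bc$acbccaaabc  (last char: 'c')
  sorted[6] = bcbc$acbccaaa  (last char: 'a')
  sorted[7] = bccaaabcbc$ac  (last char: 'c')
  sorted[8] = c$acbccaaabcb  (last char: 'b')
  sorted[9] = caaabcbc$acbc  (last char: 'c')
  sorted[10] = cbc$acbccaaab  (last char: 'b')
  sorted[11] = cbccaaabcbc$a  (last char: 'a')
  sorted[12] = ccaaabcbc$acb  (last char: 'b')
Last column: ccaa$cacbcbab
Original string S is at sorted index 4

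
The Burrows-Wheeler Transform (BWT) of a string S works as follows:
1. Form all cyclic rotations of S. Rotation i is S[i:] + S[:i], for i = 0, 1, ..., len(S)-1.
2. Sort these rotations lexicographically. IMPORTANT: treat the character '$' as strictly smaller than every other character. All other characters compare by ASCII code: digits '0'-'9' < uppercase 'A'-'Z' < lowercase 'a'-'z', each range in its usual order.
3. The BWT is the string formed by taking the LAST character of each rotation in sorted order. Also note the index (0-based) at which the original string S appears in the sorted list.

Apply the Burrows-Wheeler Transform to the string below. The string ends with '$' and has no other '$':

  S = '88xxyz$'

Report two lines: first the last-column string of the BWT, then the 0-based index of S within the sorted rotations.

Answer: z$88xxy
1

Derivation:
All 7 rotations (rotation i = S[i:]+S[:i]):
  rot[0] = 88xxyz$
  rot[1] = 8xxyz$8
  rot[2] = xxyz$88
  rot[3] = xyz$88x
  rot[4] = yz$88xx
  rot[5] = z$88xxy
  rot[6] = $88xxyz
Sorted (with $ < everything):
  sorted[0] = $88xxyz  (last char: 'z')
  sorted[1] = 88xxyz$  (last char: '$')
  sorted[2] = 8xxyz$8  (last char: '8')
  sorted[3] = xxyz$88  (last char: '8')
  sorted[4] = xyz$88x  (last char: 'x')
  sorted[5] = yz$88xx  (last char: 'x')
  sorted[6] = z$88xxy  (last char: 'y')
Last column: z$88xxy
Original string S is at sorted index 1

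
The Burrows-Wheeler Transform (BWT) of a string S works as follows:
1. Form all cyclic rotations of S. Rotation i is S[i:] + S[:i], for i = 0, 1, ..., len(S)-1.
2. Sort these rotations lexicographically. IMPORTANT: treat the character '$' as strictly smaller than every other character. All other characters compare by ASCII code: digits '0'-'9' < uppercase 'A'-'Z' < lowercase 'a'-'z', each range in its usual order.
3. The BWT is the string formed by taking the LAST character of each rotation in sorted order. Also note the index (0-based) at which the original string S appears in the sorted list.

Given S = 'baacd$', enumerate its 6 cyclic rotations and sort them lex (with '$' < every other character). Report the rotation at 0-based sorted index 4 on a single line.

All 6 rotations (rotation i = S[i:]+S[:i]):
  rot[0] = baacd$
  rot[1] = aacd$b
  rot[2] = acd$ba
  rot[3] = cd$baa
  rot[4] = d$baac
  rot[5] = $baacd
Sorted (with $ < everything):
  sorted[0] = $baacd
  sorted[1] = aacd$b
  sorted[2] = acd$ba
  sorted[3] = baacd$
  sorted[4] = cd$baa
  sorted[5] = d$baac
sorted[4] = cd$baa

Answer: cd$baa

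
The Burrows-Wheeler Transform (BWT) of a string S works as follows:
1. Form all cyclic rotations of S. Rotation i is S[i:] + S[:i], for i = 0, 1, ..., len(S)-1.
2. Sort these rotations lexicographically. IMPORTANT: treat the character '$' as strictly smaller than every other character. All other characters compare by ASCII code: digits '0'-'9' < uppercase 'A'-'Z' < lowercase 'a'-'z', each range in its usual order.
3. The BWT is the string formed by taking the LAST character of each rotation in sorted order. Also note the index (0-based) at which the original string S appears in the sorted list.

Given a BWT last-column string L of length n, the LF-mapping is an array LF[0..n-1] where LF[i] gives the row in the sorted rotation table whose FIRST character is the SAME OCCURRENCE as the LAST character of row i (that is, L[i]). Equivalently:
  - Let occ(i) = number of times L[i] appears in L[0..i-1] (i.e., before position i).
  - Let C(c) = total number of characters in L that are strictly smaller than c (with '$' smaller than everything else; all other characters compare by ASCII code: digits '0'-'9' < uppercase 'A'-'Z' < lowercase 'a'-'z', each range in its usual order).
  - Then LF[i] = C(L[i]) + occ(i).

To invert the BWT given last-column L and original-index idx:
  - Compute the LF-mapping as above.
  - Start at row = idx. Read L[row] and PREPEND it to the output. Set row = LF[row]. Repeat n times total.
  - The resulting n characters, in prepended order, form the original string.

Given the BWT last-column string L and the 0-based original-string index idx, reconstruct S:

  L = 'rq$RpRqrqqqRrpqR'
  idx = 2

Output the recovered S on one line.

Answer: RpRrqrqRRqqqqpr$

Derivation:
LF mapping: 13 7 0 1 5 2 8 14 9 10 11 3 15 6 12 4
Walk LF starting at row 2, prepending L[row]:
  step 1: row=2, L[2]='$', prepend. Next row=LF[2]=0
  step 2: row=0, L[0]='r', prepend. Next row=LF[0]=13
  step 3: row=13, L[13]='p', prepend. Next row=LF[13]=6
  step 4: row=6, L[6]='q', prepend. Next row=LF[6]=8
  step 5: row=8, L[8]='q', prepend. Next row=LF[8]=9
  step 6: row=9, L[9]='q', prepend. Next row=LF[9]=10
  step 7: row=10, L[10]='q', prepend. Next row=LF[10]=11
  step 8: row=11, L[11]='R', prepend. Next row=LF[11]=3
  step 9: row=3, L[3]='R', prepend. Next row=LF[3]=1
  step 10: row=1, L[1]='q', prepend. Next row=LF[1]=7
  step 11: row=7, L[7]='r', prepend. Next row=LF[7]=14
  step 12: row=14, L[14]='q', prepend. Next row=LF[14]=12
  step 13: row=12, L[12]='r', prepend. Next row=LF[12]=15
  step 14: row=15, L[15]='R', prepend. Next row=LF[15]=4
  step 15: row=4, L[4]='p', prepend. Next row=LF[4]=5
  step 16: row=5, L[5]='R', prepend. Next row=LF[5]=2
Reversed output: RpRrqrqRRqqqqpr$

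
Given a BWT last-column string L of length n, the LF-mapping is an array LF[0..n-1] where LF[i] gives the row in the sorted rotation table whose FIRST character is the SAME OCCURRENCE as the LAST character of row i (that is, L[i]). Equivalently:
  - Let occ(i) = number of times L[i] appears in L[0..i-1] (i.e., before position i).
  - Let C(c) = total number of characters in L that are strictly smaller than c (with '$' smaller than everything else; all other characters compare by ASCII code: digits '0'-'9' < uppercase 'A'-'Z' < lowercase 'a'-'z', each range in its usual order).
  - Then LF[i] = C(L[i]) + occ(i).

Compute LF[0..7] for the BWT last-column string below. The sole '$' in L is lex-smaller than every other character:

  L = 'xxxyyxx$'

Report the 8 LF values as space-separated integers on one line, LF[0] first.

Char counts: '$':1, 'x':5, 'y':2
C (first-col start): C('$')=0, C('x')=1, C('y')=6
L[0]='x': occ=0, LF[0]=C('x')+0=1+0=1
L[1]='x': occ=1, LF[1]=C('x')+1=1+1=2
L[2]='x': occ=2, LF[2]=C('x')+2=1+2=3
L[3]='y': occ=0, LF[3]=C('y')+0=6+0=6
L[4]='y': occ=1, LF[4]=C('y')+1=6+1=7
L[5]='x': occ=3, LF[5]=C('x')+3=1+3=4
L[6]='x': occ=4, LF[6]=C('x')+4=1+4=5
L[7]='$': occ=0, LF[7]=C('$')+0=0+0=0

Answer: 1 2 3 6 7 4 5 0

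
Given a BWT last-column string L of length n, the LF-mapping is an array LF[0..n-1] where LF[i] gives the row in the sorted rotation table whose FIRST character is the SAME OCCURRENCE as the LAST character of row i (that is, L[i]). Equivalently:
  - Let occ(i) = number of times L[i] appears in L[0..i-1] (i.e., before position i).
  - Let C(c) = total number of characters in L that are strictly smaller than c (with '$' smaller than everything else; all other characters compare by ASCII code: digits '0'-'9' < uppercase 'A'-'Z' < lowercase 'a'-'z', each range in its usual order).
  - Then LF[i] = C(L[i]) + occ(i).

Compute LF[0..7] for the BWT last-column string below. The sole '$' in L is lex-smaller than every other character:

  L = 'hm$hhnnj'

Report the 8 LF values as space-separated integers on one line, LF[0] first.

Char counts: '$':1, 'h':3, 'j':1, 'm':1, 'n':2
C (first-col start): C('$')=0, C('h')=1, C('j')=4, C('m')=5, C('n')=6
L[0]='h': occ=0, LF[0]=C('h')+0=1+0=1
L[1]='m': occ=0, LF[1]=C('m')+0=5+0=5
L[2]='$': occ=0, LF[2]=C('$')+0=0+0=0
L[3]='h': occ=1, LF[3]=C('h')+1=1+1=2
L[4]='h': occ=2, LF[4]=C('h')+2=1+2=3
L[5]='n': occ=0, LF[5]=C('n')+0=6+0=6
L[6]='n': occ=1, LF[6]=C('n')+1=6+1=7
L[7]='j': occ=0, LF[7]=C('j')+0=4+0=4

Answer: 1 5 0 2 3 6 7 4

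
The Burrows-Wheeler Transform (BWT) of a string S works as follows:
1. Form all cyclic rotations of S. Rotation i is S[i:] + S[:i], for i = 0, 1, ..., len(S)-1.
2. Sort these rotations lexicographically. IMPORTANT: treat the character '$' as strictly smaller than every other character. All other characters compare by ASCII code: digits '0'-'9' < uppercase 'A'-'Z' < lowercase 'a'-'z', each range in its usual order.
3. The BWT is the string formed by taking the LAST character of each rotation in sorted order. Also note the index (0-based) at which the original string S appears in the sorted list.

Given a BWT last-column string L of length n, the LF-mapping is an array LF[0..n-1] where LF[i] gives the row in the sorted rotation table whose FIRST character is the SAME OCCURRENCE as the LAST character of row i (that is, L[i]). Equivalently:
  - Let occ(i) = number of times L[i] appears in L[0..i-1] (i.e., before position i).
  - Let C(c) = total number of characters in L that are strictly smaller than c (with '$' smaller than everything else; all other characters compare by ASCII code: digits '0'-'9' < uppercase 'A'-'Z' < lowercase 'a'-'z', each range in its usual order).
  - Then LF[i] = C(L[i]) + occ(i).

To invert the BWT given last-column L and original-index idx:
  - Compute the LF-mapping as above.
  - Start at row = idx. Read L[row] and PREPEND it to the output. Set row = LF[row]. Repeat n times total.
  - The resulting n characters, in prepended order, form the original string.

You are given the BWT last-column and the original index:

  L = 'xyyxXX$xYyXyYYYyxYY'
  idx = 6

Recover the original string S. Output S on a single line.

LF mapping: 10 14 15 11 1 2 0 12 4 16 3 17 5 6 7 18 13 8 9
Walk LF starting at row 6, prepending L[row]:
  step 1: row=6, L[6]='$', prepend. Next row=LF[6]=0
  step 2: row=0, L[0]='x', prepend. Next row=LF[0]=10
  step 3: row=10, L[10]='X', prepend. Next row=LF[10]=3
  step 4: row=3, L[3]='x', prepend. Next row=LF[3]=11
  step 5: row=11, L[11]='y', prepend. Next row=LF[11]=17
  step 6: row=17, L[17]='Y', prepend. Next row=LF[17]=8
  step 7: row=8, L[8]='Y', prepend. Next row=LF[8]=4
  step 8: row=4, L[4]='X', prepend. Next row=LF[4]=1
  step 9: row=1, L[1]='y', prepend. Next row=LF[1]=14
  step 10: row=14, L[14]='Y', prepend. Next row=LF[14]=7
  step 11: row=7, L[7]='x', prepend. Next row=LF[7]=12
  step 12: row=12, L[12]='Y', prepend. Next row=LF[12]=5
  step 13: row=5, L[5]='X', prepend. Next row=LF[5]=2
  step 14: row=2, L[2]='y', prepend. Next row=LF[2]=15
  step 15: row=15, L[15]='y', prepend. Next row=LF[15]=18
  step 16: row=18, L[18]='Y', prepend. Next row=LF[18]=9
  step 17: row=9, L[9]='y', prepend. Next row=LF[9]=16
  step 18: row=16, L[16]='x', prepend. Next row=LF[16]=13
  step 19: row=13, L[13]='Y', prepend. Next row=LF[13]=6
Reversed output: YxyYyyXYxYyXYYyxXx$

Answer: YxyYyyXYxYyXYYyxXx$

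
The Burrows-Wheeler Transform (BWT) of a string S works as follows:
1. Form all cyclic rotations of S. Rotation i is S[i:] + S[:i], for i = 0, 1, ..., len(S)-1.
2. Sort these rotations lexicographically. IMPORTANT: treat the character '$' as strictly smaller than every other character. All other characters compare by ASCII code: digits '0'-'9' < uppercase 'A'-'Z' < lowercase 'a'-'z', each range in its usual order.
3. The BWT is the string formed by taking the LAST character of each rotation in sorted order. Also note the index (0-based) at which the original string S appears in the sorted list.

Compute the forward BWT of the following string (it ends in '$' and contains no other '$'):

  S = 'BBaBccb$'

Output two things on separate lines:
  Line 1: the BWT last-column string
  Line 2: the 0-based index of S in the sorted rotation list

All 8 rotations (rotation i = S[i:]+S[:i]):
  rot[0] = BBaBccb$
  rot[1] = BaBccb$B
  rot[2] = aBccb$BB
  rot[3] = Bccb$BBa
  rot[4] = ccb$BBaB
  rot[5] = cb$BBaBc
  rot[6] = b$BBaBcc
  rot[7] = $BBaBccb
Sorted (with $ < everything):
  sorted[0] = $BBaBccb  (last char: 'b')
  sorted[1] = BBaBccb$  (last char: '$')
  sorted[2] = BaBccb$B  (last char: 'B')
  sorted[3] = Bccb$BBa  (last char: 'a')
  sorted[4] = aBccb$BB  (last char: 'B')
  sorted[5] = b$BBaBcc  (last char: 'c')
  sorted[6] = cb$BBaBc  (last char: 'c')
  sorted[7] = ccb$BBaB  (last char: 'B')
Last column: b$BaBccB
Original string S is at sorted index 1

Answer: b$BaBccB
1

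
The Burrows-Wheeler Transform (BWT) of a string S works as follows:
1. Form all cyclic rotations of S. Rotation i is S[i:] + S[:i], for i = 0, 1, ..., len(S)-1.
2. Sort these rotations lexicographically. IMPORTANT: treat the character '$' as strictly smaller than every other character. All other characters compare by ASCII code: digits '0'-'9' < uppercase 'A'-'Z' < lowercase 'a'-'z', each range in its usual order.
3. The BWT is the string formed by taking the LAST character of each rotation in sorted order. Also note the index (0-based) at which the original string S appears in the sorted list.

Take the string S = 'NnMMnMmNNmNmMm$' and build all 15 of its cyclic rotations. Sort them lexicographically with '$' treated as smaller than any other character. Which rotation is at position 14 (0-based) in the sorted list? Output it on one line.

All 15 rotations (rotation i = S[i:]+S[:i]):
  rot[0] = NnMMnMmNNmNmMm$
  rot[1] = nMMnMmNNmNmMm$N
  rot[2] = MMnMmNNmNmMm$Nn
  rot[3] = MnMmNNmNmMm$NnM
  rot[4] = nMmNNmNmMm$NnMM
  rot[5] = MmNNmNmMm$NnMMn
  rot[6] = mNNmNmMm$NnMMnM
  rot[7] = NNmNmMm$NnMMnMm
  rot[8] = NmNmMm$NnMMnMmN
  rot[9] = mNmMm$NnMMnMmNN
  rot[10] = NmMm$NnMMnMmNNm
  rot[11] = mMm$NnMMnMmNNmN
  rot[12] = Mm$NnMMnMmNNmNm
  rot[13] = m$NnMMnMmNNmNmM
  rot[14] = $NnMMnMmNNmNmMm
Sorted (with $ < everything):
  sorted[0] = $NnMMnMmNNmNmMm
  sorted[1] = MMnMmNNmNmMm$Nn
  sorted[2] = Mm$NnMMnMmNNmNm
  sorted[3] = MmNNmNmMm$NnMMn
  sorted[4] = MnMmNNmNmMm$NnM
  sorted[5] = NNmNmMm$NnMMnMm
  sorted[6] = NmMm$NnMMnMmNNm
  sorted[7] = NmNmMm$NnMMnMmN
  sorted[8] = NnMMnMmNNmNmMm$
  sorted[9] = m$NnMMnMmNNmNmM
  sorted[10] = mMm$NnMMnMmNNmN
  sorted[11] = mNNmNmMm$NnMMnM
  sorted[12] = mNmMm$NnMMnMmNN
  sorted[13] = nMMnMmNNmNmMm$N
  sorted[14] = nMmNNmNmMm$NnMM
sorted[14] = nMmNNmNmMm$NnMM

Answer: nMmNNmNmMm$NnMM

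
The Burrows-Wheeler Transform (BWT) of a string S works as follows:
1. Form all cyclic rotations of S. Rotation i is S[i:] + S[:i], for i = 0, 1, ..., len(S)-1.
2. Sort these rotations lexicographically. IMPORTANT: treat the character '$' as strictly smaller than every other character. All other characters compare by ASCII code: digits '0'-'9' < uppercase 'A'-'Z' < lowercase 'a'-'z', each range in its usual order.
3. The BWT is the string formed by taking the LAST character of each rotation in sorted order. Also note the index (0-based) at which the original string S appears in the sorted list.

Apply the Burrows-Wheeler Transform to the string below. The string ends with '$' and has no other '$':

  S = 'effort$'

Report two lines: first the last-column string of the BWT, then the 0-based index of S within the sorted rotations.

All 7 rotations (rotation i = S[i:]+S[:i]):
  rot[0] = effort$
  rot[1] = ffort$e
  rot[2] = fort$ef
  rot[3] = ort$eff
  rot[4] = rt$effo
  rot[5] = t$effor
  rot[6] = $effort
Sorted (with $ < everything):
  sorted[0] = $effort  (last char: 't')
  sorted[1] = effort$  (last char: '$')
  sorted[2] = ffort$e  (last char: 'e')
  sorted[3] = fort$ef  (last char: 'f')
  sorted[4] = ort$eff  (last char: 'f')
  sorted[5] = rt$effo  (last char: 'o')
  sorted[6] = t$effor  (last char: 'r')
Last column: t$effor
Original string S is at sorted index 1

Answer: t$effor
1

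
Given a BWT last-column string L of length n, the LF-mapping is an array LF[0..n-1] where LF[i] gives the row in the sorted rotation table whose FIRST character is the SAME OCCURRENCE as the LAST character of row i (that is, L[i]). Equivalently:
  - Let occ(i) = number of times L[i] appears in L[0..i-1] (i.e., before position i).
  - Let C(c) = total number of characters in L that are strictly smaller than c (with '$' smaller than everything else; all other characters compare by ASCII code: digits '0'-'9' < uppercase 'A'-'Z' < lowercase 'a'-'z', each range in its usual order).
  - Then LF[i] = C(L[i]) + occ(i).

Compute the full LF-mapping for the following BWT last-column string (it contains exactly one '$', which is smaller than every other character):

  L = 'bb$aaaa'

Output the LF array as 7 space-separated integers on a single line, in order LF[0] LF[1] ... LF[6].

Char counts: '$':1, 'a':4, 'b':2
C (first-col start): C('$')=0, C('a')=1, C('b')=5
L[0]='b': occ=0, LF[0]=C('b')+0=5+0=5
L[1]='b': occ=1, LF[1]=C('b')+1=5+1=6
L[2]='$': occ=0, LF[2]=C('$')+0=0+0=0
L[3]='a': occ=0, LF[3]=C('a')+0=1+0=1
L[4]='a': occ=1, LF[4]=C('a')+1=1+1=2
L[5]='a': occ=2, LF[5]=C('a')+2=1+2=3
L[6]='a': occ=3, LF[6]=C('a')+3=1+3=4

Answer: 5 6 0 1 2 3 4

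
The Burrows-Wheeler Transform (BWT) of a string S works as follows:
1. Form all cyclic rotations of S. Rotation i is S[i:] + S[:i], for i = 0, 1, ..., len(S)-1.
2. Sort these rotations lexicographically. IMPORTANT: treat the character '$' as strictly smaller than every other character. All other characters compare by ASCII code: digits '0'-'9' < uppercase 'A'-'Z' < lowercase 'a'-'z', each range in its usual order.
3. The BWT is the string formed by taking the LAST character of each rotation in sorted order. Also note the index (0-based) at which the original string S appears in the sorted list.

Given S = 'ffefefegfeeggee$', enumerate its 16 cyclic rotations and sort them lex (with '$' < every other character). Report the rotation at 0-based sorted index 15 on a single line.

Answer: ggee$ffefefegfee

Derivation:
All 16 rotations (rotation i = S[i:]+S[:i]):
  rot[0] = ffefefegfeeggee$
  rot[1] = fefefegfeeggee$f
  rot[2] = efefegfeeggee$ff
  rot[3] = fefegfeeggee$ffe
  rot[4] = efegfeeggee$ffef
  rot[5] = fegfeeggee$ffefe
  rot[6] = egfeeggee$ffefef
  rot[7] = gfeeggee$ffefefe
  rot[8] = feeggee$ffefefeg
  rot[9] = eeggee$ffefefegf
  rot[10] = eggee$ffefefegfe
  rot[11] = ggee$ffefefegfee
  rot[12] = gee$ffefefegfeeg
  rot[13] = ee$ffefefegfeegg
  rot[14] = e$ffefefegfeegge
  rot[15] = $ffefefegfeeggee
Sorted (with $ < everything):
  sorted[0] = $ffefefegfeeggee
  sorted[1] = e$ffefefegfeegge
  sorted[2] = ee$ffefefegfeegg
  sorted[3] = eeggee$ffefefegf
  sorted[4] = efefegfeeggee$ff
  sorted[5] = efegfeeggee$ffef
  sorted[6] = egfeeggee$ffefef
  sorted[7] = eggee$ffefefegfe
  sorted[8] = feeggee$ffefefeg
  sorted[9] = fefefegfeeggee$f
  sorted[10] = fefegfeeggee$ffe
  sorted[11] = fegfeeggee$ffefe
  sorted[12] = ffefefegfeeggee$
  sorted[13] = gee$ffefefegfeeg
  sorted[14] = gfeeggee$ffefefe
  sorted[15] = ggee$ffefefegfee
sorted[15] = ggee$ffefefegfee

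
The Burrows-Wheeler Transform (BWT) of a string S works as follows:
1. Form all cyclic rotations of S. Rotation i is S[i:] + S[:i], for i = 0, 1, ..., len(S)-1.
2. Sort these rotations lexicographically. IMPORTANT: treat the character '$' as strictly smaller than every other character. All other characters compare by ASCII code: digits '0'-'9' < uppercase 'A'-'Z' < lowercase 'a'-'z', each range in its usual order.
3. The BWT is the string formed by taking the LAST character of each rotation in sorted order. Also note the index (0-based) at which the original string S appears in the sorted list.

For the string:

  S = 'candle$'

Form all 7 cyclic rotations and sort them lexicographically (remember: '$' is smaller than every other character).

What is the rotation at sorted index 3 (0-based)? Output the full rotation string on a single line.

All 7 rotations (rotation i = S[i:]+S[:i]):
  rot[0] = candle$
  rot[1] = andle$c
  rot[2] = ndle$ca
  rot[3] = dle$can
  rot[4] = le$cand
  rot[5] = e$candl
  rot[6] = $candle
Sorted (with $ < everything):
  sorted[0] = $candle
  sorted[1] = andle$c
  sorted[2] = candle$
  sorted[3] = dle$can
  sorted[4] = e$candl
  sorted[5] = le$cand
  sorted[6] = ndle$ca
sorted[3] = dle$can

Answer: dle$can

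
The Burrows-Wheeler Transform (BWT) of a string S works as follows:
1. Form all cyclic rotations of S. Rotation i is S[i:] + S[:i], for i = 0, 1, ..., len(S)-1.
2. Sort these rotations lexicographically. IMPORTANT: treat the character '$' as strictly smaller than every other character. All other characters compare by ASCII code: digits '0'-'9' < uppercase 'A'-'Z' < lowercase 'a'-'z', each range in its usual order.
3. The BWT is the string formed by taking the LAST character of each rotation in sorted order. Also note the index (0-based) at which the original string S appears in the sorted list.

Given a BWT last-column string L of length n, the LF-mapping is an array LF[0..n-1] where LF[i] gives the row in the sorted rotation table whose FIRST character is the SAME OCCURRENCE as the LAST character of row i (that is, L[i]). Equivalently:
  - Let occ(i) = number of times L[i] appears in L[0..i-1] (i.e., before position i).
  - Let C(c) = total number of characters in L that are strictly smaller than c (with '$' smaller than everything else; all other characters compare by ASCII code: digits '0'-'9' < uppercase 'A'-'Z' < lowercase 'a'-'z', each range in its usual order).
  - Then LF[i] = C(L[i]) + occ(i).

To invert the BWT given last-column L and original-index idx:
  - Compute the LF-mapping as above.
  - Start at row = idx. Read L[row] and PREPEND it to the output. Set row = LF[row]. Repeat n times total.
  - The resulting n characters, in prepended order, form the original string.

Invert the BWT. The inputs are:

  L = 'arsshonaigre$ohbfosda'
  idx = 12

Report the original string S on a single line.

LF mapping: 1 16 18 19 9 13 12 2 11 8 17 6 0 14 10 4 7 15 20 5 3
Walk LF starting at row 12, prepending L[row]:
  step 1: row=12, L[12]='$', prepend. Next row=LF[12]=0
  step 2: row=0, L[0]='a', prepend. Next row=LF[0]=1
  step 3: row=1, L[1]='r', prepend. Next row=LF[1]=16
  step 4: row=16, L[16]='f', prepend. Next row=LF[16]=7
  step 5: row=7, L[7]='a', prepend. Next row=LF[7]=2
  step 6: row=2, L[2]='s', prepend. Next row=LF[2]=18
  step 7: row=18, L[18]='s', prepend. Next row=LF[18]=20
  step 8: row=20, L[20]='a', prepend. Next row=LF[20]=3
  step 9: row=3, L[3]='s', prepend. Next row=LF[3]=19
  step 10: row=19, L[19]='d', prepend. Next row=LF[19]=5
  step 11: row=5, L[5]='o', prepend. Next row=LF[5]=13
  step 12: row=13, L[13]='o', prepend. Next row=LF[13]=14
  step 13: row=14, L[14]='h', prepend. Next row=LF[14]=10
  step 14: row=10, L[10]='r', prepend. Next row=LF[10]=17
  step 15: row=17, L[17]='o', prepend. Next row=LF[17]=15
  step 16: row=15, L[15]='b', prepend. Next row=LF[15]=4
  step 17: row=4, L[4]='h', prepend. Next row=LF[4]=9
  step 18: row=9, L[9]='g', prepend. Next row=LF[9]=8
  step 19: row=8, L[8]='i', prepend. Next row=LF[8]=11
  step 20: row=11, L[11]='e', prepend. Next row=LF[11]=6
  step 21: row=6, L[6]='n', prepend. Next row=LF[6]=12
Reversed output: neighborhoodsassafra$

Answer: neighborhoodsassafra$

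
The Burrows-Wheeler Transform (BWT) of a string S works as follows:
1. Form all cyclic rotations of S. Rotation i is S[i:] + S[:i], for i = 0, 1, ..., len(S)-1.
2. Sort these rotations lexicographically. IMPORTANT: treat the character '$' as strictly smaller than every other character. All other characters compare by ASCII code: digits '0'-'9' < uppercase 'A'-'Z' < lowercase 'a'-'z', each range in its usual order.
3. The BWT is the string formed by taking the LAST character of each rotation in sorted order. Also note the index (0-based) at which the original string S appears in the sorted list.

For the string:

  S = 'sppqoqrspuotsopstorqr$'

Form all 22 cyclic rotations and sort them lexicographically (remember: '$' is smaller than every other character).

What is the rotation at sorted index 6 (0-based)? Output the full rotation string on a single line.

All 22 rotations (rotation i = S[i:]+S[:i]):
  rot[0] = sppqoqrspuotsopstorqr$
  rot[1] = ppqoqrspuotsopstorqr$s
  rot[2] = pqoqrspuotsopstorqr$sp
  rot[3] = qoqrspuotsopstorqr$spp
  rot[4] = oqrspuotsopstorqr$sppq
  rot[5] = qrspuotsopstorqr$sppqo
  rot[6] = rspuotsopstorqr$sppqoq
  rot[7] = spuotsopstorqr$sppqoqr
  rot[8] = puotsopstorqr$sppqoqrs
  rot[9] = uotsopstorqr$sppqoqrsp
  rot[10] = otsopstorqr$sppqoqrspu
  rot[11] = tsopstorqr$sppqoqrspuo
  rot[12] = sopstorqr$sppqoqrspuot
  rot[13] = opstorqr$sppqoqrspuots
  rot[14] = pstorqr$sppqoqrspuotso
  rot[15] = storqr$sppqoqrspuotsop
  rot[16] = torqr$sppqoqrspuotsops
  rot[17] = orqr$sppqoqrspuotsopst
  rot[18] = rqr$sppqoqrspuotsopsto
  rot[19] = qr$sppqoqrspuotsopstor
  rot[20] = r$sppqoqrspuotsopstorq
  rot[21] = $sppqoqrspuotsopstorqr
Sorted (with $ < everything):
  sorted[0] = $sppqoqrspuotsopstorqr
  sorted[1] = opstorqr$sppqoqrspuots
  sorted[2] = oqrspuotsopstorqr$sppq
  sorted[3] = orqr$sppqoqrspuotsopst
  sorted[4] = otsopstorqr$sppqoqrspu
  sorted[5] = ppqoqrspuotsopstorqr$s
  sorted[6] = pqoqrspuotsopstorqr$sp
  sorted[7] = pstorqr$sppqoqrspuotso
  sorted[8] = puotsopstorqr$sppqoqrs
  sorted[9] = qoqrspuotsopstorqr$spp
  sorted[10] = qr$sppqoqrspuotsopstor
  sorted[11] = qrspuotsopstorqr$sppqo
  sorted[12] = r$sppqoqrspuotsopstorq
  sorted[13] = rqr$sppqoqrspuotsopsto
  sorted[14] = rspuotsopstorqr$sppqoq
  sorted[15] = sopstorqr$sppqoqrspuot
  sorted[16] = sppqoqrspuotsopstorqr$
  sorted[17] = spuotsopstorqr$sppqoqr
  sorted[18] = storqr$sppqoqrspuotsop
  sorted[19] = torqr$sppqoqrspuotsops
  sorted[20] = tsopstorqr$sppqoqrspuo
  sorted[21] = uotsopstorqr$sppqoqrsp
sorted[6] = pqoqrspuotsopstorqr$sp

Answer: pqoqrspuotsopstorqr$sp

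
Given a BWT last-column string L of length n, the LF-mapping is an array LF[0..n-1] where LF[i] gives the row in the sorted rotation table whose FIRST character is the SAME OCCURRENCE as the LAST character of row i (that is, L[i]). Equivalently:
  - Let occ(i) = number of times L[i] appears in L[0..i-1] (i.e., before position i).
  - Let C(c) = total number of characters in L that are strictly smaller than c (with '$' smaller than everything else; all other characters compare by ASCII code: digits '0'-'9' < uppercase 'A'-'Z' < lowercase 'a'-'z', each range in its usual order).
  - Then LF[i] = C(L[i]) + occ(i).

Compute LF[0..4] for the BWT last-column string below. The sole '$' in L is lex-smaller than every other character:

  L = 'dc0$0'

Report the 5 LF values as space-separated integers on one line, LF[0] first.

Char counts: '$':1, '0':2, 'c':1, 'd':1
C (first-col start): C('$')=0, C('0')=1, C('c')=3, C('d')=4
L[0]='d': occ=0, LF[0]=C('d')+0=4+0=4
L[1]='c': occ=0, LF[1]=C('c')+0=3+0=3
L[2]='0': occ=0, LF[2]=C('0')+0=1+0=1
L[3]='$': occ=0, LF[3]=C('$')+0=0+0=0
L[4]='0': occ=1, LF[4]=C('0')+1=1+1=2

Answer: 4 3 1 0 2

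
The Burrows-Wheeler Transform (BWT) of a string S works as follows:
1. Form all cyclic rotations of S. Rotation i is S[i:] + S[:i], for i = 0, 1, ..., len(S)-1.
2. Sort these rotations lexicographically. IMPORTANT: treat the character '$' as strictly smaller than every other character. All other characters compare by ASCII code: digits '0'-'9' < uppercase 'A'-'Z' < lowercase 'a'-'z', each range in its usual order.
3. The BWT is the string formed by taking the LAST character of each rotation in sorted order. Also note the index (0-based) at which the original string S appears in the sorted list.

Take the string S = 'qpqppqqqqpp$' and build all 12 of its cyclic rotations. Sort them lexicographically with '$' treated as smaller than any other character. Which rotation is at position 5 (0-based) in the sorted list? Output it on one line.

All 12 rotations (rotation i = S[i:]+S[:i]):
  rot[0] = qpqppqqqqpp$
  rot[1] = pqppqqqqpp$q
  rot[2] = qppqqqqpp$qp
  rot[3] = ppqqqqpp$qpq
  rot[4] = pqqqqpp$qpqp
  rot[5] = qqqqpp$qpqpp
  rot[6] = qqqpp$qpqppq
  rot[7] = qqpp$qpqppqq
  rot[8] = qpp$qpqppqqq
  rot[9] = pp$qpqppqqqq
  rot[10] = p$qpqppqqqqp
  rot[11] = $qpqppqqqqpp
Sorted (with $ < everything):
  sorted[0] = $qpqppqqqqpp
  sorted[1] = p$qpqppqqqqp
  sorted[2] = pp$qpqppqqqq
  sorted[3] = ppqqqqpp$qpq
  sorted[4] = pqppqqqqpp$q
  sorted[5] = pqqqqpp$qpqp
  sorted[6] = qpp$qpqppqqq
  sorted[7] = qppqqqqpp$qp
  sorted[8] = qpqppqqqqpp$
  sorted[9] = qqpp$qpqppqq
  sorted[10] = qqqpp$qpqppq
  sorted[11] = qqqqpp$qpqpp
sorted[5] = pqqqqpp$qpqp

Answer: pqqqqpp$qpqp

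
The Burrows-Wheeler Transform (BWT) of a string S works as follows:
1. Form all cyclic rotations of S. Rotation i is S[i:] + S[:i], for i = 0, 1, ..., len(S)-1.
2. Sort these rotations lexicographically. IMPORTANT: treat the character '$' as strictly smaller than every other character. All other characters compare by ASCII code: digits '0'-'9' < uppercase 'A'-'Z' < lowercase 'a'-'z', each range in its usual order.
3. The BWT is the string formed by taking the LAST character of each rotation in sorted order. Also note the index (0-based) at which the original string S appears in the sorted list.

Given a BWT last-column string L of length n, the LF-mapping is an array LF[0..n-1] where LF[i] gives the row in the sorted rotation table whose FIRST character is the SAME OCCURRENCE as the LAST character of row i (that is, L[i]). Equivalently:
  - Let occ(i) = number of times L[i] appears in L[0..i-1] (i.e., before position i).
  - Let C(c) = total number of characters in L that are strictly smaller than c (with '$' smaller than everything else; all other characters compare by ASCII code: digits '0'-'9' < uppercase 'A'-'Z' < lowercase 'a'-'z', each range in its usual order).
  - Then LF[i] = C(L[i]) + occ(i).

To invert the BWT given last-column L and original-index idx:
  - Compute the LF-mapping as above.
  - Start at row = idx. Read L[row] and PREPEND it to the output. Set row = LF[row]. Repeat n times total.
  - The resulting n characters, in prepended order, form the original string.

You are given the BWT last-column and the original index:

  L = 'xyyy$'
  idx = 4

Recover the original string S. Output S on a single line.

LF mapping: 1 2 3 4 0
Walk LF starting at row 4, prepending L[row]:
  step 1: row=4, L[4]='$', prepend. Next row=LF[4]=0
  step 2: row=0, L[0]='x', prepend. Next row=LF[0]=1
  step 3: row=1, L[1]='y', prepend. Next row=LF[1]=2
  step 4: row=2, L[2]='y', prepend. Next row=LF[2]=3
  step 5: row=3, L[3]='y', prepend. Next row=LF[3]=4
Reversed output: yyyx$

Answer: yyyx$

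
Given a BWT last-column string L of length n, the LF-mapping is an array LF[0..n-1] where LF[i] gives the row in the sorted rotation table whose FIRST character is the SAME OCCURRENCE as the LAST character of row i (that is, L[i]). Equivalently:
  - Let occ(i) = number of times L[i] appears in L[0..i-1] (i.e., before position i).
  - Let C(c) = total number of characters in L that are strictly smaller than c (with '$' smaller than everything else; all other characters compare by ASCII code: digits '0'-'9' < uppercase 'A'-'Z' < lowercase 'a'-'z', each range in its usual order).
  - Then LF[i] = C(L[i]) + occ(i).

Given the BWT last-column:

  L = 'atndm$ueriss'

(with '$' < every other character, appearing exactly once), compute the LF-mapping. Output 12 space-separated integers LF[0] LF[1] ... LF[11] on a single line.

Char counts: '$':1, 'a':1, 'd':1, 'e':1, 'i':1, 'm':1, 'n':1, 'r':1, 's':2, 't':1, 'u':1
C (first-col start): C('$')=0, C('a')=1, C('d')=2, C('e')=3, C('i')=4, C('m')=5, C('n')=6, C('r')=7, C('s')=8, C('t')=10, C('u')=11
L[0]='a': occ=0, LF[0]=C('a')+0=1+0=1
L[1]='t': occ=0, LF[1]=C('t')+0=10+0=10
L[2]='n': occ=0, LF[2]=C('n')+0=6+0=6
L[3]='d': occ=0, LF[3]=C('d')+0=2+0=2
L[4]='m': occ=0, LF[4]=C('m')+0=5+0=5
L[5]='$': occ=0, LF[5]=C('$')+0=0+0=0
L[6]='u': occ=0, LF[6]=C('u')+0=11+0=11
L[7]='e': occ=0, LF[7]=C('e')+0=3+0=3
L[8]='r': occ=0, LF[8]=C('r')+0=7+0=7
L[9]='i': occ=0, LF[9]=C('i')+0=4+0=4
L[10]='s': occ=0, LF[10]=C('s')+0=8+0=8
L[11]='s': occ=1, LF[11]=C('s')+1=8+1=9

Answer: 1 10 6 2 5 0 11 3 7 4 8 9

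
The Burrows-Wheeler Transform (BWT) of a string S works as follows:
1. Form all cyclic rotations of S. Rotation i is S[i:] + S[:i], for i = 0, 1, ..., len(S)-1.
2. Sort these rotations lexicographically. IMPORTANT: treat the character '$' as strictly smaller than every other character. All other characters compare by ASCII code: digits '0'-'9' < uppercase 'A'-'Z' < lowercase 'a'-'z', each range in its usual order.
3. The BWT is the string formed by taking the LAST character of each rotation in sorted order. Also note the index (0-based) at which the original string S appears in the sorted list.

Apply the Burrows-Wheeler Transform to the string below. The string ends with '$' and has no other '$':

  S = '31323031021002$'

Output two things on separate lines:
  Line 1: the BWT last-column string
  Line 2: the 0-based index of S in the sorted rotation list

Answer: 2101323300320$1
13

Derivation:
All 15 rotations (rotation i = S[i:]+S[:i]):
  rot[0] = 31323031021002$
  rot[1] = 1323031021002$3
  rot[2] = 323031021002$31
  rot[3] = 23031021002$313
  rot[4] = 3031021002$3132
  rot[5] = 031021002$31323
  rot[6] = 31021002$313230
  rot[7] = 1021002$3132303
  rot[8] = 021002$31323031
  rot[9] = 21002$313230310
  rot[10] = 1002$3132303102
  rot[11] = 002$31323031021
  rot[12] = 02$313230310210
  rot[13] = 2$3132303102100
  rot[14] = $31323031021002
Sorted (with $ < everything):
  sorted[0] = $31323031021002  (last char: '2')
  sorted[1] = 002$31323031021  (last char: '1')
  sorted[2] = 02$313230310210  (last char: '0')
  sorted[3] = 021002$31323031  (last char: '1')
  sorted[4] = 031021002$31323  (last char: '3')
  sorted[5] = 1002$3132303102  (last char: '2')
  sorted[6] = 1021002$3132303  (last char: '3')
  sorted[7] = 1323031021002$3  (last char: '3')
  sorted[8] = 2$3132303102100  (last char: '0')
  sorted[9] = 21002$313230310  (last char: '0')
  sorted[10] = 23031021002$313  (last char: '3')
  sorted[11] = 3031021002$3132  (last char: '2')
  sorted[12] = 31021002$313230  (last char: '0')
  sorted[13] = 31323031021002$  (last char: '$')
  sorted[14] = 323031021002$31  (last char: '1')
Last column: 2101323300320$1
Original string S is at sorted index 13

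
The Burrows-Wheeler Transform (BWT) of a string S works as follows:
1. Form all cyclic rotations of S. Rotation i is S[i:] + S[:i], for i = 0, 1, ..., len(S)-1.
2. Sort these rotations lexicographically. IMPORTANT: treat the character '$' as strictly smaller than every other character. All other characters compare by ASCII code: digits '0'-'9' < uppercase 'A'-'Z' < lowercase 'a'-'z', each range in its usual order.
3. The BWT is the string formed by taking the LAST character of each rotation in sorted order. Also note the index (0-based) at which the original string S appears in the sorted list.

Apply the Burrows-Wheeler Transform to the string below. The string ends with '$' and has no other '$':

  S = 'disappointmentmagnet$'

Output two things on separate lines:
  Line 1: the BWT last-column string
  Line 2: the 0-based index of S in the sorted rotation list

All 21 rotations (rotation i = S[i:]+S[:i]):
  rot[0] = disappointmentmagnet$
  rot[1] = isappointmentmagnet$d
  rot[2] = sappointmentmagnet$di
  rot[3] = appointmentmagnet$dis
  rot[4] = ppointmentmagnet$disa
  rot[5] = pointmentmagnet$disap
  rot[6] = ointmentmagnet$disapp
  rot[7] = intmentmagnet$disappo
  rot[8] = ntmentmagnet$disappoi
  rot[9] = tmentmagnet$disappoin
  rot[10] = mentmagnet$disappoint
  rot[11] = entmagnet$disappointm
  rot[12] = ntmagnet$disappointme
  rot[13] = tmagnet$disappointmen
  rot[14] = magnet$disappointment
  rot[15] = agnet$disappointmentm
  rot[16] = gnet$disappointmentma
  rot[17] = net$disappointmentmag
  rot[18] = et$disappointmentmagn
  rot[19] = t$disappointmentmagne
  rot[20] = $disappointmentmagnet
Sorted (with $ < everything):
  sorted[0] = $disappointmentmagnet  (last char: 't')
  sorted[1] = agnet$disappointmentm  (last char: 'm')
  sorted[2] = appointmentmagnet$dis  (last char: 's')
  sorted[3] = disappointmentmagnet$  (last char: '$')
  sorted[4] = entmagnet$disappointm  (last char: 'm')
  sorted[5] = et$disappointmentmagn  (last char: 'n')
  sorted[6] = gnet$disappointmentma  (last char: 'a')
  sorted[7] = intmentmagnet$disappo  (last char: 'o')
  sorted[8] = isappointmentmagnet$d  (last char: 'd')
  sorted[9] = magnet$disappointment  (last char: 't')
  sorted[10] = mentmagnet$disappoint  (last char: 't')
  sorted[11] = net$disappointmentmag  (last char: 'g')
  sorted[12] = ntmagnet$disappointme  (last char: 'e')
  sorted[13] = ntmentmagnet$disappoi  (last char: 'i')
  sorted[14] = ointmentmagnet$disapp  (last char: 'p')
  sorted[15] = pointmentmagnet$disap  (last char: 'p')
  sorted[16] = ppointmentmagnet$disa  (last char: 'a')
  sorted[17] = sappointmentmagnet$di  (last char: 'i')
  sorted[18] = t$disappointmentmagne  (last char: 'e')
  sorted[19] = tmagnet$disappointmen  (last char: 'n')
  sorted[20] = tmentmagnet$disappoin  (last char: 'n')
Last column: tms$mnaodttgeippaienn
Original string S is at sorted index 3

Answer: tms$mnaodttgeippaienn
3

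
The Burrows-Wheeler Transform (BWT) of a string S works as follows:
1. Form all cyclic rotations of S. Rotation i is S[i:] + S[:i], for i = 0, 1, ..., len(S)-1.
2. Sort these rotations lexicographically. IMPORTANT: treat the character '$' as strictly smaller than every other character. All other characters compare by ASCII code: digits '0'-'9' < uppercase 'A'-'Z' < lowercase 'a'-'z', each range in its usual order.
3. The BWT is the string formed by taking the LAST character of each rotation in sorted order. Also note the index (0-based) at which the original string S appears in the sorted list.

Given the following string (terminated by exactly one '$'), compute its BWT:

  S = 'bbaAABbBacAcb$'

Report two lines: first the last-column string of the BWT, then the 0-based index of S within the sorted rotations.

Answer: baAcbAbBcBb$aA
11

Derivation:
All 14 rotations (rotation i = S[i:]+S[:i]):
  rot[0] = bbaAABbBacAcb$
  rot[1] = baAABbBacAcb$b
  rot[2] = aAABbBacAcb$bb
  rot[3] = AABbBacAcb$bba
  rot[4] = ABbBacAcb$bbaA
  rot[5] = BbBacAcb$bbaAA
  rot[6] = bBacAcb$bbaAAB
  rot[7] = BacAcb$bbaAABb
  rot[8] = acAcb$bbaAABbB
  rot[9] = cAcb$bbaAABbBa
  rot[10] = Acb$bbaAABbBac
  rot[11] = cb$bbaAABbBacA
  rot[12] = b$bbaAABbBacAc
  rot[13] = $bbaAABbBacAcb
Sorted (with $ < everything):
  sorted[0] = $bbaAABbBacAcb  (last char: 'b')
  sorted[1] = AABbBacAcb$bba  (last char: 'a')
  sorted[2] = ABbBacAcb$bbaA  (last char: 'A')
  sorted[3] = Acb$bbaAABbBac  (last char: 'c')
  sorted[4] = BacAcb$bbaAABb  (last char: 'b')
  sorted[5] = BbBacAcb$bbaAA  (last char: 'A')
  sorted[6] = aAABbBacAcb$bb  (last char: 'b')
  sorted[7] = acAcb$bbaAABbB  (last char: 'B')
  sorted[8] = b$bbaAABbBacAc  (last char: 'c')
  sorted[9] = bBacAcb$bbaAAB  (last char: 'B')
  sorted[10] = baAABbBacAcb$b  (last char: 'b')
  sorted[11] = bbaAABbBacAcb$  (last char: '$')
  sorted[12] = cAcb$bbaAABbBa  (last char: 'a')
  sorted[13] = cb$bbaAABbBacA  (last char: 'A')
Last column: baAcbAbBcBb$aA
Original string S is at sorted index 11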